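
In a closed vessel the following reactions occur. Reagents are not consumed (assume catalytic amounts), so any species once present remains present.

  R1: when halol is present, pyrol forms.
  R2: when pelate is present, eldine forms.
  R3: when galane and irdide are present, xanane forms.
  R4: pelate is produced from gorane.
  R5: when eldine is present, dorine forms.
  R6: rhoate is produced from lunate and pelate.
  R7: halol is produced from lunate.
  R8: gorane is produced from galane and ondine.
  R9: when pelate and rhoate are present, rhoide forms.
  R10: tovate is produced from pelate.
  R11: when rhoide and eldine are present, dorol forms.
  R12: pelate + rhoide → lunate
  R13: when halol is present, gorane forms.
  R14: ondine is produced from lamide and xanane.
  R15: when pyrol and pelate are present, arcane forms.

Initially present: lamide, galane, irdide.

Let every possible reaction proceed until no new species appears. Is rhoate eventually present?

rhoate would need lunate and pelate (R6), but lunate never forms.

No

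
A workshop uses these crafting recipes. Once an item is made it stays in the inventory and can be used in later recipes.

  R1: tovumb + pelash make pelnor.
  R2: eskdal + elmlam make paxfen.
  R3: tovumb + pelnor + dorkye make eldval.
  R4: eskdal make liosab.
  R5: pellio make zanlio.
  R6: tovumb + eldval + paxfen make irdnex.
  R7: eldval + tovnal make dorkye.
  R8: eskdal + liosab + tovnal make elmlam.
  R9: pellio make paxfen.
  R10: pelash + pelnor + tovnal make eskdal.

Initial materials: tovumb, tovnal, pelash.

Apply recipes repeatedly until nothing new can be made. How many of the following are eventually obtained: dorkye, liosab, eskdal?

Using R1, tovumb and pelash make pelnor.
pelash + pelnor + tovnal → eskdal (R10).
eskdal → liosab (R4).
dorkye would need eldval and tovnal (R7), but eldval is never obtained.
liosab: reached.
eskdal: reached.
Reached: liosab and eskdal — 2 of the 3.

2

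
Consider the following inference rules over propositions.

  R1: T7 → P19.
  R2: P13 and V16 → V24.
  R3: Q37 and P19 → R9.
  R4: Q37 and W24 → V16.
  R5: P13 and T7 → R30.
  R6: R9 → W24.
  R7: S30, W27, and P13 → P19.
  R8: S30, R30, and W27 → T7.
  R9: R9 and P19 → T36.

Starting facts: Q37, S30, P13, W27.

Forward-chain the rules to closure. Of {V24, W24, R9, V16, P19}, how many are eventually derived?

5

From S30, W27, and P13, R7 gives P19.
From Q37 and P19, R3 gives R9.
R9 holds, so W24 follows (R6).
From Q37 and W24, R4 gives V16.
From P13 and V16, R2 gives V24.
V24: reached.
W24: reached.
R9: reached.
V16: reached.
P19: reached.
All 5 are reached.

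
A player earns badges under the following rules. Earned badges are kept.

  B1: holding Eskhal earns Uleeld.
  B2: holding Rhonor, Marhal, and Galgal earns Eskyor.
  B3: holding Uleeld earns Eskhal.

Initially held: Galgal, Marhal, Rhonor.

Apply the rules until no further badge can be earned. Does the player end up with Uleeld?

No

Uleeld would need Eskhal (B1), but Eskhal is never earned.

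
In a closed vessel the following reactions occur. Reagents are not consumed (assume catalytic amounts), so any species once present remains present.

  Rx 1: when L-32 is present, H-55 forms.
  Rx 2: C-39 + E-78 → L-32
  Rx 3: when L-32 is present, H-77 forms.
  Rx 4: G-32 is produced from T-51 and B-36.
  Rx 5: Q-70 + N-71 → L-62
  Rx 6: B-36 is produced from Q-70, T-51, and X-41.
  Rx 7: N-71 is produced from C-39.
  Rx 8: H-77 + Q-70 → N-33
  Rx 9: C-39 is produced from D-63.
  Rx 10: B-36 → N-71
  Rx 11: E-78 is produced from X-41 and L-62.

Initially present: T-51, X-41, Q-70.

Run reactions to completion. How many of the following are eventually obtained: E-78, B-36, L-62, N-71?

Q-70, T-51, and X-41 present → B-36 forms (Rx 6).
B-36 present → N-71 forms (Rx 10).
Q-70 and N-71 present → L-62 forms (Rx 5).
X-41 and L-62 present → E-78 forms (Rx 11).
E-78: reached.
B-36: reached.
L-62: reached.
N-71: reached.
All 4 are reached.

4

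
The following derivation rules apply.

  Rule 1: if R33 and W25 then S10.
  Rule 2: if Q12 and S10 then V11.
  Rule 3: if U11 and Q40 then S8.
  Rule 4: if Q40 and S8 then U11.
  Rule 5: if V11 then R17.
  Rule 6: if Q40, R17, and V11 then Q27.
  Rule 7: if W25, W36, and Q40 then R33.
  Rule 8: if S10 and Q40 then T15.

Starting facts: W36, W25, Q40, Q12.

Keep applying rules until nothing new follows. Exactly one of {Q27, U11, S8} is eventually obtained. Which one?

Q27

W25, W36, and Q40 hold, so R33 follows (Rule 7).
From R33 and W25, Rule 1 gives S10.
From Q12 and S10, Rule 2 gives V11.
From V11, Rule 5 gives R17.
From Q40, R17, and V11, Rule 6 gives Q27.
S8 would need U11 and Q40 (Rule 3), but U11 is never established. U11 would need Q40 and S8 (Rule 4), but S8 is never established.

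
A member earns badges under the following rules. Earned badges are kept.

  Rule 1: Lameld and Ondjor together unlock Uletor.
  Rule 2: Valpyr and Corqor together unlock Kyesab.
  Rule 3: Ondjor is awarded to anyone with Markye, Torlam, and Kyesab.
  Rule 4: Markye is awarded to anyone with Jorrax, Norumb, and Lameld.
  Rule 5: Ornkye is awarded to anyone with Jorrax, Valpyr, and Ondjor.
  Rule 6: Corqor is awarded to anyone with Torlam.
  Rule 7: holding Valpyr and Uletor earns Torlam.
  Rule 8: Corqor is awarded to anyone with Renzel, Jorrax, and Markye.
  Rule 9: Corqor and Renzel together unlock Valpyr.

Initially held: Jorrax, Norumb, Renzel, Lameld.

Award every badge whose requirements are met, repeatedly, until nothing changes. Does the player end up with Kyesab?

With Jorrax, Norumb, and Lameld, Markye is earned (Rule 4).
With Renzel, Jorrax, and Markye, Corqor is earned (Rule 8).
With Corqor and Renzel, Valpyr is earned (Rule 9).
With Valpyr and Corqor, Kyesab is earned (Rule 2).

Yes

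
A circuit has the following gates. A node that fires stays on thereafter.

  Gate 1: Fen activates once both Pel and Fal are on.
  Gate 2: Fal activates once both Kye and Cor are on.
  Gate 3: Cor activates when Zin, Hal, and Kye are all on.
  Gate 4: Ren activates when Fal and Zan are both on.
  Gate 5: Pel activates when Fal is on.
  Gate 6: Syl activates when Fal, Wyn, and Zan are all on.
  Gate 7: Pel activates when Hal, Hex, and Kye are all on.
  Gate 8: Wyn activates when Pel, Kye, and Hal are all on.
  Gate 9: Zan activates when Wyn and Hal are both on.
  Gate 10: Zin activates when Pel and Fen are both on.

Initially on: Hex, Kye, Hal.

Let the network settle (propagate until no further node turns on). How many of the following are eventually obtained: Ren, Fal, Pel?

1

Hal, Hex, and Kye are on, so Pel activates (Gate 7).
Ren would need Fal and Zan (Gate 4), but Fal never turns on.
Fal would need Kye and Cor (Gate 2), but Cor never turns on.
Pel: reached.
Reached: Pel — 1 of the 3.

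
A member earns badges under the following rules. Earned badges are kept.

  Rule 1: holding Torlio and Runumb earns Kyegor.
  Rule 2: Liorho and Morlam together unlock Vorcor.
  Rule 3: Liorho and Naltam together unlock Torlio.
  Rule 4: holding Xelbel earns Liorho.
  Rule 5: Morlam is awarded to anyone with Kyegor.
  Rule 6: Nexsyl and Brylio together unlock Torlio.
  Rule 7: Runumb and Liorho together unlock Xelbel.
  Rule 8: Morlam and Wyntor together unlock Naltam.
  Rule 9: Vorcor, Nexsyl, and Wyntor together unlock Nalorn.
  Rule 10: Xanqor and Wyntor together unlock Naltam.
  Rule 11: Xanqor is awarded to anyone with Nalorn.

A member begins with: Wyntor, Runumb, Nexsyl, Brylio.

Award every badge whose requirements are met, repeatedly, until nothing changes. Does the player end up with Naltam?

Yes

With Nexsyl and Brylio, Torlio is earned (Rule 6).
With Torlio and Runumb, Kyegor is earned (Rule 1).
With Kyegor, Morlam is earned (Rule 5).
With Morlam and Wyntor, Naltam is earned (Rule 8).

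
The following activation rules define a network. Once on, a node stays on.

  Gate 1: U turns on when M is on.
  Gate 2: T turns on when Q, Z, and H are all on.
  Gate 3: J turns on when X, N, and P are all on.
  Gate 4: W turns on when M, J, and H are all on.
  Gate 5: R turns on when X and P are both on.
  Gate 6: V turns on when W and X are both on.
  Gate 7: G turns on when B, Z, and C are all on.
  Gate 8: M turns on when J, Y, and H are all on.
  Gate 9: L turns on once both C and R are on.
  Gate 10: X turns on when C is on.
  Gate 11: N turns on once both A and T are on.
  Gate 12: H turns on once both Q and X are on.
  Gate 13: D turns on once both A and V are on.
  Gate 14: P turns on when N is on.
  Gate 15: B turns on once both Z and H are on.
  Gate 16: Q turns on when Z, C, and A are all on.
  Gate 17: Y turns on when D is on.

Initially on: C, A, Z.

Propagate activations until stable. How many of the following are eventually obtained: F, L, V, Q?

Z, C, and A are on, so Q turns on (Gate 16).
C is on, so X turns on (Gate 10).
Q and X are on, so H turns on (Gate 12).
Q, Z, and H are on, so T turns on (Gate 2).
Gate 11: A and T on → N on.
N is on, so P turns on (Gate 14).
Gate 5: X and P on → R on.
Gate 9: C and R on → L on.
No rule produces F, and it is not given.
L: reached.
V would need W and X (Gate 6), but W never turns on.
Q: reached.
Reached: L and Q — 2 of the 4.

2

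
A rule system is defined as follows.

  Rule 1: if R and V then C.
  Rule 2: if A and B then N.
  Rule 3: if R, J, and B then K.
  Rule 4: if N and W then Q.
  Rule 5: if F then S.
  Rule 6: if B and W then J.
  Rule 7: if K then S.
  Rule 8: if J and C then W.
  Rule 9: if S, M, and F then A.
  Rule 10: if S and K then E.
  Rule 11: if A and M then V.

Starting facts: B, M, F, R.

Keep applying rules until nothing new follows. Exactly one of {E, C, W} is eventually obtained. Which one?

C

From F, Rule 5 gives S.
S, M, and F hold, so A follows (Rule 9).
A and M hold, so V follows (Rule 11).
From R and V, Rule 1 gives C.
W would need J and C (Rule 8), but J is never established. E would need S and K (Rule 10), but K is never established.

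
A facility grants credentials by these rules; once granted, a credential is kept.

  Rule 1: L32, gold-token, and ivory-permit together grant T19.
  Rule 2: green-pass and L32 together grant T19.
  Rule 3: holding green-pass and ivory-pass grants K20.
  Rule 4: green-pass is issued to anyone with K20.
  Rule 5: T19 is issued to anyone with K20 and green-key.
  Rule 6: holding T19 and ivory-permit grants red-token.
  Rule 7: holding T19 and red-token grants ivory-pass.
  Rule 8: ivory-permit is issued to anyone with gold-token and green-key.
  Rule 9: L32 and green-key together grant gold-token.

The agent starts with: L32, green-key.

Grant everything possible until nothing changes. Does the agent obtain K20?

No

K20 would need green-pass and ivory-pass (Rule 3), but green-pass is never granted.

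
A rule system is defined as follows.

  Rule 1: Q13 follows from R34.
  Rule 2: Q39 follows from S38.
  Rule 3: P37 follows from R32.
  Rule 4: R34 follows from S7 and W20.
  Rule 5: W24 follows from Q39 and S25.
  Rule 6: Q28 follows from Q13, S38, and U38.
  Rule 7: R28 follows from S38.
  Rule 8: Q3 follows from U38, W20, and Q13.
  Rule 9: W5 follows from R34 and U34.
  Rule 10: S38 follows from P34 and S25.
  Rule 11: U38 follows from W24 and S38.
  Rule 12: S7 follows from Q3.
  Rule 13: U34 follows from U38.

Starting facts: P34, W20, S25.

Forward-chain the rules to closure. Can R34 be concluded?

R34 would need S7 and W20 (Rule 4), but S7 is never established.

No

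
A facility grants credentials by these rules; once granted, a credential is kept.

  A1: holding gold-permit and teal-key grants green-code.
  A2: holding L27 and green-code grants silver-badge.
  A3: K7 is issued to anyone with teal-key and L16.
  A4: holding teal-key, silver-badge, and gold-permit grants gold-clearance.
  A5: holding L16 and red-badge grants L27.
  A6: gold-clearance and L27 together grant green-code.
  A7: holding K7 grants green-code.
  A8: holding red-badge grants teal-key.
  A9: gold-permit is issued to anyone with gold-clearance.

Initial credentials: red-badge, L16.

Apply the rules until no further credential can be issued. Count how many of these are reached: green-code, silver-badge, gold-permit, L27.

3

Holding L16 and red-badge grants L27 (A5).
Holding red-badge grants teal-key (A8).
Holding teal-key and L16 grants K7 (A3).
Holding K7 grants green-code (A7).
Holding L27 and green-code grants silver-badge (A2).
green-code: reached.
silver-badge: reached.
gold-permit would need gold-clearance (A9), but gold-clearance is never granted.
L27: reached.
Reached: green-code, silver-badge, and L27 — 3 of the 4.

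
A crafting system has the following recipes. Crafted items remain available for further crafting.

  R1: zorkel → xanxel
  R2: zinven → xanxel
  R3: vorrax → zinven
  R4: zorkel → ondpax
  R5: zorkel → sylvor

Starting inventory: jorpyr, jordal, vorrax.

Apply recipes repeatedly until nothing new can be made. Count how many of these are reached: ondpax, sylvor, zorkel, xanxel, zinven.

2

Using R3, vorrax makes zinven.
Using R2, zinven makes xanxel.
ondpax would need zorkel (R4), but zorkel is never obtained.
sylvor would need zorkel (R5), but zorkel is never obtained.
No rule produces zorkel, and it is not given.
xanxel: reached.
zinven: reached.
Reached: xanxel and zinven — 2 of the 5.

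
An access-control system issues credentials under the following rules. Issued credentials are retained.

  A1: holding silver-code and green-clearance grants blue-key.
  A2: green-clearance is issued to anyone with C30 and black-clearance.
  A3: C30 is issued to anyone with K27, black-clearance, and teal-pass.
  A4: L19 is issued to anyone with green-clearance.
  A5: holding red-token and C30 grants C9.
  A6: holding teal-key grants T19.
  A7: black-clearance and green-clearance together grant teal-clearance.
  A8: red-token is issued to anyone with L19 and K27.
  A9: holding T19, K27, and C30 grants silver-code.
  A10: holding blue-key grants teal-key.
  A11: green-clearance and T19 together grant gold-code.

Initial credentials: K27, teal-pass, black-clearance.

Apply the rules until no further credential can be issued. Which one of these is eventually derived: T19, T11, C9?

Holding K27, black-clearance, and teal-pass grants C30 (A3).
Holding C30 and black-clearance grants green-clearance (A2).
Holding green-clearance grants L19 (A4).
Holding L19 and K27 grants red-token (A8).
Holding red-token and C30 grants C9 (A5).
No rule produces T11, and it is not given. T19 would need teal-key (A6), but teal-key is never granted.

C9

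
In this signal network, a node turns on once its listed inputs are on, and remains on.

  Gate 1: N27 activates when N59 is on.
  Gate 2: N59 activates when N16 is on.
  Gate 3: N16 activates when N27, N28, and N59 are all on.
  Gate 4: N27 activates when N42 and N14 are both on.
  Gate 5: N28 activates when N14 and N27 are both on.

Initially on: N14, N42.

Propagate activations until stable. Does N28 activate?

N42 and N14 are on, so N27 activates (Gate 4).
Gate 5: N14 and N27 on → N28 on.

Yes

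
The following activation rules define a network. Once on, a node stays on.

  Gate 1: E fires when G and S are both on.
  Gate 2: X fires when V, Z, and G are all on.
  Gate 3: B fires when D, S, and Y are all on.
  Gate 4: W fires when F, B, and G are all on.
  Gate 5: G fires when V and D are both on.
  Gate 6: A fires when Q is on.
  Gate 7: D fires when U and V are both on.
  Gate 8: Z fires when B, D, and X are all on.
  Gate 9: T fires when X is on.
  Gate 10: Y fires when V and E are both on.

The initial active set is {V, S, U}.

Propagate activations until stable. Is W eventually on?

W would need F, B, and G (Gate 4), but F never turns on.

No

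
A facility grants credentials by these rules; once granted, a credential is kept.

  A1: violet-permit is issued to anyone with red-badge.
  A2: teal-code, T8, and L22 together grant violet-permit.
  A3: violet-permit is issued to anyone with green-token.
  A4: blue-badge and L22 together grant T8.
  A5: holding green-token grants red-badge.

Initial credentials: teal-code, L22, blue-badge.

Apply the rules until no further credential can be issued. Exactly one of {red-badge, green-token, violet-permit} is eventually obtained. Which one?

Holding blue-badge and L22 grants T8 (A4).
Holding teal-code, T8, and L22 grants violet-permit (A2).
No rule produces green-token, and it is not given. red-badge would need green-token (A5), but green-token is never granted.

violet-permit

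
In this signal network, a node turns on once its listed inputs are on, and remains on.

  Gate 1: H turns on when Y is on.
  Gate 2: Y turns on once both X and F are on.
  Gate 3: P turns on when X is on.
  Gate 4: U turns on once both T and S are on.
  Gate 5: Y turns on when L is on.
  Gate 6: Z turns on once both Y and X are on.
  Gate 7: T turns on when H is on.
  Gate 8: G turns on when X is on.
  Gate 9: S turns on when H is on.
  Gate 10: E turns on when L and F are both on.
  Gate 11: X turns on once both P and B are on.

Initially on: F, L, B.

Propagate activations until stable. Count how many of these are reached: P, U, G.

1

Gate 5: L on → Y on.
Gate 1: Y on → H on.
Gate 7: H on → T on.
Gate 9: H on → S on.
Gate 4: T and S on → U on.
P would need X (Gate 3), but X never turns on.
U: reached.
G would need X (Gate 8), but X never turns on.
Reached: U — 1 of the 3.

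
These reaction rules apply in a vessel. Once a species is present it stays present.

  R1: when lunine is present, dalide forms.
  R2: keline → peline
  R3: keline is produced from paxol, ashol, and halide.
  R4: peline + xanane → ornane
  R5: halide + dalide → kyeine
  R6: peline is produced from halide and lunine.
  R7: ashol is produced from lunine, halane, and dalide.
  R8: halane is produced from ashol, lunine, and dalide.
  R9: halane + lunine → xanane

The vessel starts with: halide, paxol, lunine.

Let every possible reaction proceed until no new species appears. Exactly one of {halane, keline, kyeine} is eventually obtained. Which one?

kyeine

lunine present → dalide forms (R1).
halide and dalide present → kyeine forms (R5).
halane would need ashol, lunine, and dalide (R8), but ashol never forms. keline would need paxol, ashol, and halide (R3), but ashol never forms.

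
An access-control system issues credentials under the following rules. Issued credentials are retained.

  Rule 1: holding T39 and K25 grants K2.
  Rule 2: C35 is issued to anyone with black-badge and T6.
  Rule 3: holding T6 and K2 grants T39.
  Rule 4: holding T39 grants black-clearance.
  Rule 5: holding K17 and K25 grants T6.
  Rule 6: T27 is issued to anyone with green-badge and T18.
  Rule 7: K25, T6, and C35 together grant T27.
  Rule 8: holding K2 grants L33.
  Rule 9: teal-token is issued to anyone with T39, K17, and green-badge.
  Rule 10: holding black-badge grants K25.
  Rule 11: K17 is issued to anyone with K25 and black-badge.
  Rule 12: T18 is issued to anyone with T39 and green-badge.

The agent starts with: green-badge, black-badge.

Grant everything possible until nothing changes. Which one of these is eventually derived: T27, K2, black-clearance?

T27

Holding black-badge grants K25 (Rule 10).
Holding K25 and black-badge grants K17 (Rule 11).
Holding K17 and K25 grants T6 (Rule 5).
Holding black-badge and T6 grants C35 (Rule 2).
Holding K25, T6, and C35 grants T27 (Rule 7).
K2 would need T39 and K25 (Rule 1), but T39 is never granted. black-clearance would need T39 (Rule 4), but T39 is never granted.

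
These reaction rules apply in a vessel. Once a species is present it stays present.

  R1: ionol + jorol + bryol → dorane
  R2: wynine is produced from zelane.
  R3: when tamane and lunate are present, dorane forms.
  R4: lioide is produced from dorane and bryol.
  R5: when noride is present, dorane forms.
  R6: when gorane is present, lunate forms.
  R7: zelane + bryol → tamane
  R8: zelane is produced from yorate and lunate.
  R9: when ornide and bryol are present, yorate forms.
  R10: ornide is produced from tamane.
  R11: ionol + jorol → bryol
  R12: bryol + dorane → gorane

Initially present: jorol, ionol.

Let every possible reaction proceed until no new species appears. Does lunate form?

ionol and jorol present → bryol forms (R11).
ionol, jorol, and bryol present → dorane forms (R1).
bryol and dorane present → gorane forms (R12).
gorane present → lunate forms (R6).

Yes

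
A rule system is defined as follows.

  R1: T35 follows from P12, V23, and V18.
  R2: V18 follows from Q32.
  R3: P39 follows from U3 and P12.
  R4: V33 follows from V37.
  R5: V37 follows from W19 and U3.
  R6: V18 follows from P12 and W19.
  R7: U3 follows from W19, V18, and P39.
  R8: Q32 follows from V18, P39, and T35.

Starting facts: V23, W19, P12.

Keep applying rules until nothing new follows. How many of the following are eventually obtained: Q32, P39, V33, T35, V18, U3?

2

P12 and W19 hold, so V18 follows (R6).
P12, V23, and V18 hold, so T35 follows (R1).
Q32 would need V18, P39, and T35 (R8), but P39 is never established.
P39 would need U3 and P12 (R3), but U3 is never established.
V33 would need V37 (R4), but V37 is never established.
T35: reached.
V18: reached.
U3 would need W19, V18, and P39 (R7), but P39 is never established.
Reached: T35 and V18 — 2 of the 6.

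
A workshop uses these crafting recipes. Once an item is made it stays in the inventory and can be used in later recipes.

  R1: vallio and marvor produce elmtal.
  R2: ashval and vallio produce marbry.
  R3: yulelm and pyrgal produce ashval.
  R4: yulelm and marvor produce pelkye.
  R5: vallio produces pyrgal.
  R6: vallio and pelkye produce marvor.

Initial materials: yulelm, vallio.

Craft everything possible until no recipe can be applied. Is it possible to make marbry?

Yes

Using R5, vallio makes pyrgal.
Using R3, yulelm and pyrgal make ashval.
Using R2, ashval and vallio make marbry.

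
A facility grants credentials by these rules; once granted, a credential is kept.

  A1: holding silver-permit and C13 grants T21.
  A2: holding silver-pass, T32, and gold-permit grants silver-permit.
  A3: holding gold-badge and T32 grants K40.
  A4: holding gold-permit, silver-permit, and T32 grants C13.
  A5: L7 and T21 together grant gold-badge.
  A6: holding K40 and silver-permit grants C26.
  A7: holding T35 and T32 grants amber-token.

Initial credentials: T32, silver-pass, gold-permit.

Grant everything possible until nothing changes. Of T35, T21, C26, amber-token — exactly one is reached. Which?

Holding silver-pass, T32, and gold-permit grants silver-permit (A2).
Holding gold-permit, silver-permit, and T32 grants C13 (A4).
Holding silver-permit and C13 grants T21 (A1).
C26 would need K40 and silver-permit (A6), but K40 is never granted. amber-token would need T35 and T32 (A7), but T35 is never granted. No rule produces T35, and it is not given.

T21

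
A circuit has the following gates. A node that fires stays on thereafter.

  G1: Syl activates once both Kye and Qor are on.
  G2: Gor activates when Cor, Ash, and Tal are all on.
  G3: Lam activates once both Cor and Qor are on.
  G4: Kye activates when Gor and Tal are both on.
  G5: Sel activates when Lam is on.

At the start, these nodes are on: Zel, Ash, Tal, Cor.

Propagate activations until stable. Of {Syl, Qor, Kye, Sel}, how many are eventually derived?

1

G2: Cor, Ash, and Tal on → Gor on.
G4: Gor and Tal on → Kye on.
Syl would need Kye and Qor (G1), but Qor never turns on.
No rule produces Qor, and it is not given.
Kye: reached.
Sel would need Lam (G5), but Lam never turns on.
Reached: Kye — 1 of the 4.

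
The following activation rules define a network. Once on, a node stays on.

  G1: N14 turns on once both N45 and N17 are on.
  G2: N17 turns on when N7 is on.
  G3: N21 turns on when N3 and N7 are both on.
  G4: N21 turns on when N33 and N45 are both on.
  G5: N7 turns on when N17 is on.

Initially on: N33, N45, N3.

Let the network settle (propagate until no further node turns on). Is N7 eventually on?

No

N7 would need N17 (G5), but N17 never turns on.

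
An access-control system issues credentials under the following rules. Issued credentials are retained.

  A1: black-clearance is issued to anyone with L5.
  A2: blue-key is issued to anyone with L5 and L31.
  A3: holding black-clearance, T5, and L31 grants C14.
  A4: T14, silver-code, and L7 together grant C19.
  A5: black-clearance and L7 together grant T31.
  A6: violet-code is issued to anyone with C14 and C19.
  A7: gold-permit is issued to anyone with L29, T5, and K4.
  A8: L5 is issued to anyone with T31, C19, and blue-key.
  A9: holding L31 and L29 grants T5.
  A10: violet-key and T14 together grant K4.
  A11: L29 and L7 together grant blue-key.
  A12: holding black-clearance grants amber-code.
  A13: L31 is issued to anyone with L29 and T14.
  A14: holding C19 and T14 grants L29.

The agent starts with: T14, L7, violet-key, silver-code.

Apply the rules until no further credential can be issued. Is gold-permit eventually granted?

Yes

Holding violet-key and T14 grants K4 (A10).
Holding T14, silver-code, and L7 grants C19 (A4).
Holding C19 and T14 grants L29 (A14).
Holding L29 and T14 grants L31 (A13).
Holding L31 and L29 grants T5 (A9).
Holding L29, T5, and K4 grants gold-permit (A7).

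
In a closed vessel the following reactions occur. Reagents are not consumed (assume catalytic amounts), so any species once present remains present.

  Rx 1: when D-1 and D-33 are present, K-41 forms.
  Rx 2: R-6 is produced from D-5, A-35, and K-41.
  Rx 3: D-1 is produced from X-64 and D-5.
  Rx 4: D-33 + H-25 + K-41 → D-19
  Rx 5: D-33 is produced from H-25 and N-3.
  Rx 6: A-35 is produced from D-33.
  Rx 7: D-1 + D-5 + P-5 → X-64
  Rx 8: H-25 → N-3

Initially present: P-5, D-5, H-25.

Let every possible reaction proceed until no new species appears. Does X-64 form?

No

X-64 would need D-1, D-5, and P-5 (Rx 7), but D-1 never forms.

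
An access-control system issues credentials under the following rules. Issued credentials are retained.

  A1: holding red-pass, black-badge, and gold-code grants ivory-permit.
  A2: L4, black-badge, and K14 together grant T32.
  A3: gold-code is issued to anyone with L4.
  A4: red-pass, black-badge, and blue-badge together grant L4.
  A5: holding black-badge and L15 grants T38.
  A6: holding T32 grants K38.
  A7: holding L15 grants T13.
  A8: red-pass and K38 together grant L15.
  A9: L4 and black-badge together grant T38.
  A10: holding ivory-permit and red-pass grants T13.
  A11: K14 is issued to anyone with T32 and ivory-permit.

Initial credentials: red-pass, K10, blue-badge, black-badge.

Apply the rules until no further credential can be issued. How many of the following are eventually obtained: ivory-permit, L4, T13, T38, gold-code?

5

Holding red-pass, black-badge, and blue-badge grants L4 (A4).
Holding L4 and black-badge grants T38 (A9).
Holding L4 grants gold-code (A3).
Holding red-pass, black-badge, and gold-code grants ivory-permit (A1).
Holding ivory-permit and red-pass grants T13 (A10).
ivory-permit: reached.
L4: reached.
T13: reached.
T38: reached.
gold-code: reached.
All 5 are reached.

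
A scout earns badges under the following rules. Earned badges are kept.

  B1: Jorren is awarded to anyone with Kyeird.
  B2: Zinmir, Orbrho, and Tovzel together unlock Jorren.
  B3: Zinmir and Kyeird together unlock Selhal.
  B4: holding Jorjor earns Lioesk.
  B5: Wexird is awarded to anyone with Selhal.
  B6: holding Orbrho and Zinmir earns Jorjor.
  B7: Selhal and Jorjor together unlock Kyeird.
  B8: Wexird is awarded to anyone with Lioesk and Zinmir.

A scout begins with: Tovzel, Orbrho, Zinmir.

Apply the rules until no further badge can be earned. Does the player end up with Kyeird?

Kyeird would need Selhal and Jorjor (B7), but Selhal is never earned.

No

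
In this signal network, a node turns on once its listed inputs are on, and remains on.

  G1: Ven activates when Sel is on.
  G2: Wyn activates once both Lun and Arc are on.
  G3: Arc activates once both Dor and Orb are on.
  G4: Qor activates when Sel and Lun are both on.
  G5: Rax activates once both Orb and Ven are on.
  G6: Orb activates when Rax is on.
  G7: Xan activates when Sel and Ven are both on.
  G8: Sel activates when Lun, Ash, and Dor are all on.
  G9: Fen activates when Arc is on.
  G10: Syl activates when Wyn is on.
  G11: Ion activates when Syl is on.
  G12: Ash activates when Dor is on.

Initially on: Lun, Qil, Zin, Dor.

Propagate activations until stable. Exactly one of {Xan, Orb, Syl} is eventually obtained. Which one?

G12: Dor on → Ash on.
Lun, Ash, and Dor are on, so Sel activates (G8).
Sel is on, so Ven activates (G1).
Sel and Ven are on, so Xan activates (G7).
Syl would need Wyn (G10), but Wyn never turns on. Orb would need Rax (G6), but Rax never turns on.

Xan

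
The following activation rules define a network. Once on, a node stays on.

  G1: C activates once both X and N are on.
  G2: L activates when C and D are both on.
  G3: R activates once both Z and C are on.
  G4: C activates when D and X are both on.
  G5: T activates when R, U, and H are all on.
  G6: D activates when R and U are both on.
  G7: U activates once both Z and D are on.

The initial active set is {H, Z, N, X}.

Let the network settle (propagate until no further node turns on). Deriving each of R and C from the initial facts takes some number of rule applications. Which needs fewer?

C

C: X and N are on, so C activates (G1). [1 rule application]
R: X and N are on, so C activates (G1). Z and C are on, so R activates (G3). [2 rule applications]
C needs fewer.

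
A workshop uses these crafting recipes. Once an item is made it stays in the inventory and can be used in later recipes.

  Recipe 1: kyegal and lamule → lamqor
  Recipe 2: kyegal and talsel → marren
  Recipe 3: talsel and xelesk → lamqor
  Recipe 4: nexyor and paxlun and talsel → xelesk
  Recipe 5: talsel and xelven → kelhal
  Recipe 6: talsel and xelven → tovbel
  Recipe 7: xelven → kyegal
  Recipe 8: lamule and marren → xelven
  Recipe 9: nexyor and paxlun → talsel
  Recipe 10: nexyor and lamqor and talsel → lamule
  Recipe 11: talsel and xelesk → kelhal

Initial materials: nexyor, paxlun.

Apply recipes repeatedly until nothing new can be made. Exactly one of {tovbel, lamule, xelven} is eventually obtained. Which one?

lamule

nexyor and paxlun → talsel (Recipe 9).
Using Recipe 4, nexyor, paxlun, and talsel make xelesk.
talsel and xelesk → lamqor (Recipe 3).
nexyor and lamqor and talsel → lamule (Recipe 10).
tovbel would need talsel and xelven (Recipe 6), but xelven is never obtained. xelven would need lamule and marren (Recipe 8), but marren is never obtained.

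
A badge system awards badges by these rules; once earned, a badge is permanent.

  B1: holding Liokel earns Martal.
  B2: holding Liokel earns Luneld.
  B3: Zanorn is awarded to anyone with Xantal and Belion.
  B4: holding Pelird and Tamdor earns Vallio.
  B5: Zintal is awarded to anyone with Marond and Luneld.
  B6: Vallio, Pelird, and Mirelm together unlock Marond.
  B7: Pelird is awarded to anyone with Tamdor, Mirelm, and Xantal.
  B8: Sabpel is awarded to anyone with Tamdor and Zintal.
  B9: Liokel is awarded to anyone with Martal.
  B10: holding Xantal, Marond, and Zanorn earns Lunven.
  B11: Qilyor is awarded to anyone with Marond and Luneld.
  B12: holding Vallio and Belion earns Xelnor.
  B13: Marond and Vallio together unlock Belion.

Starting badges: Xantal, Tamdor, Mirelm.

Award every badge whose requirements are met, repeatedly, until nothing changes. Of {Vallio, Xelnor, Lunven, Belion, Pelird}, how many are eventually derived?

5

With Tamdor, Mirelm, and Xantal, Pelird is earned (B7).
With Pelird and Tamdor, Vallio is earned (B4).
With Vallio, Pelird, and Mirelm, Marond is earned (B6).
With Marond and Vallio, Belion is earned (B13).
With Vallio and Belion, Xelnor is earned (B12).
With Xantal and Belion, Zanorn is earned (B3).
With Xantal, Marond, and Zanorn, Lunven is earned (B10).
Vallio: reached.
Xelnor: reached.
Lunven: reached.
Belion: reached.
Pelird: reached.
All 5 are reached.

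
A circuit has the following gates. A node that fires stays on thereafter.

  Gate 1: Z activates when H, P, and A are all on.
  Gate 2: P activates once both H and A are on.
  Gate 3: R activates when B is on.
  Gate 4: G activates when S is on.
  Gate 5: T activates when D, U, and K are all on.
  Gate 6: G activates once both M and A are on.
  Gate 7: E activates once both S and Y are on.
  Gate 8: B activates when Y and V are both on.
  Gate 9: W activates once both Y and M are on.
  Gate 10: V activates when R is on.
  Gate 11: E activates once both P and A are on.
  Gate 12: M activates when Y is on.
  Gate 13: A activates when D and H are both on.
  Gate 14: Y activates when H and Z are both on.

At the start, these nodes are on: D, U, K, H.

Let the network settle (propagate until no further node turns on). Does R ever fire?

No

R would need B (Gate 3), but B never turns on.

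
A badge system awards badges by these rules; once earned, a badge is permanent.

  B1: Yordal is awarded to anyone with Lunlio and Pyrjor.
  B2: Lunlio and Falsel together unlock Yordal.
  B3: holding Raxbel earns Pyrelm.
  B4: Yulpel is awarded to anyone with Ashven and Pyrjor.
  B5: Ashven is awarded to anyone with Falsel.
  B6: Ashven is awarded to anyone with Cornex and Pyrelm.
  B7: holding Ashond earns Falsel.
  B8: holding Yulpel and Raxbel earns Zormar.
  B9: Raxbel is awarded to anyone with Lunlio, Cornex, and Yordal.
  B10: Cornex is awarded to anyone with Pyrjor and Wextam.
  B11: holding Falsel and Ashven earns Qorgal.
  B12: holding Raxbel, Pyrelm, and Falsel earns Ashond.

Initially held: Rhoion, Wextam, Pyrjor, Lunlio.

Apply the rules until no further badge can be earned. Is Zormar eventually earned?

With Lunlio and Pyrjor, Yordal is earned (B1).
With Pyrjor and Wextam, Cornex is earned (B10).
With Lunlio, Cornex, and Yordal, Raxbel is earned (B9).
With Raxbel, Pyrelm is earned (B3).
With Cornex and Pyrelm, Ashven is earned (B6).
With Ashven and Pyrjor, Yulpel is earned (B4).
With Yulpel and Raxbel, Zormar is earned (B8).

Yes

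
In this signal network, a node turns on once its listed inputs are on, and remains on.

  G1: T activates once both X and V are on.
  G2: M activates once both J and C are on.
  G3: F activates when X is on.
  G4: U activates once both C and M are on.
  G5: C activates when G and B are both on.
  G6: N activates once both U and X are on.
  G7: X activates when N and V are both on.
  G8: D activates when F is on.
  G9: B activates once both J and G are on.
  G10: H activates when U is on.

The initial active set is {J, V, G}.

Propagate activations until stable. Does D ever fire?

No

D would need F (G8), but F never turns on.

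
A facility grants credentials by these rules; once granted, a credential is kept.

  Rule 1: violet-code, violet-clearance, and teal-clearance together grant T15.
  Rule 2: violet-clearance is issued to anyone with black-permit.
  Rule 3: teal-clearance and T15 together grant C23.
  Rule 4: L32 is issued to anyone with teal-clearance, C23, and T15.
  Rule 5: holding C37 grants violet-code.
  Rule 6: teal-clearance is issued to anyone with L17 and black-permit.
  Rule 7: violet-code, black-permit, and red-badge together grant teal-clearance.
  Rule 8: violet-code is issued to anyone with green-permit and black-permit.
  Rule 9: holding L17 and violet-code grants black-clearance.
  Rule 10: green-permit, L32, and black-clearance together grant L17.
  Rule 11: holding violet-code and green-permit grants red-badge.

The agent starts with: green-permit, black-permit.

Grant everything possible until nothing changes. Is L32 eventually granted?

Holding black-permit grants violet-clearance (Rule 2).
Holding green-permit and black-permit grants violet-code (Rule 8).
Holding violet-code and green-permit grants red-badge (Rule 11).
Holding violet-code, black-permit, and red-badge grants teal-clearance (Rule 7).
Holding violet-code, violet-clearance, and teal-clearance grants T15 (Rule 1).
Holding teal-clearance and T15 grants C23 (Rule 3).
Holding teal-clearance, C23, and T15 grants L32 (Rule 4).

Yes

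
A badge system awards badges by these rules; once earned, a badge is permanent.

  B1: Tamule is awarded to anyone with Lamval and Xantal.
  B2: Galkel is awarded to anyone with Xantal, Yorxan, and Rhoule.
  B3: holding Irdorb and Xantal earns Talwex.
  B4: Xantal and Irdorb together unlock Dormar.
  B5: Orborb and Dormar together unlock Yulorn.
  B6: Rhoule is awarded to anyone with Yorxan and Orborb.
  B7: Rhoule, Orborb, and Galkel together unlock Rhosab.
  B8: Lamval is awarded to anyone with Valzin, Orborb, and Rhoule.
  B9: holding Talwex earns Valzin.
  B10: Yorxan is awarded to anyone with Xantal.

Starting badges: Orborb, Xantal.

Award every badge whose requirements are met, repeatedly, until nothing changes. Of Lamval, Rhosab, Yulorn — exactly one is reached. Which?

Rhosab

With Xantal, Yorxan is earned (B10).
With Yorxan and Orborb, Rhoule is earned (B6).
With Xantal, Yorxan, and Rhoule, Galkel is earned (B2).
With Rhoule, Orborb, and Galkel, Rhosab is earned (B7).
Yulorn would need Orborb and Dormar (B5), but Dormar is never earned. Lamval would need Valzin, Orborb, and Rhoule (B8), but Valzin is never earned.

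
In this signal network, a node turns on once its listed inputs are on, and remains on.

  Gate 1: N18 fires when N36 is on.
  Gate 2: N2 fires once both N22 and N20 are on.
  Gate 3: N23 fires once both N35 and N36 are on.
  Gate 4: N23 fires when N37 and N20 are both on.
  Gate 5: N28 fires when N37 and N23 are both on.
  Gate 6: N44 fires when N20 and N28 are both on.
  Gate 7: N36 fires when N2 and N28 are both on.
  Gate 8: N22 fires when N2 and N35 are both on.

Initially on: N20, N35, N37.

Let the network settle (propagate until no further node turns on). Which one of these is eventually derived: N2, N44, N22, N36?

N44

N37 and N20 are on, so N23 fires (Gate 4).
Gate 5: N37 and N23 on → N28 on.
Gate 6: N20 and N28 on → N44 on.
N2 would need N22 and N20 (Gate 2), but N22 never turns on. N36 would need N2 and N28 (Gate 7), but N2 never turns on. N22 would need N2 and N35 (Gate 8), but N2 never turns on.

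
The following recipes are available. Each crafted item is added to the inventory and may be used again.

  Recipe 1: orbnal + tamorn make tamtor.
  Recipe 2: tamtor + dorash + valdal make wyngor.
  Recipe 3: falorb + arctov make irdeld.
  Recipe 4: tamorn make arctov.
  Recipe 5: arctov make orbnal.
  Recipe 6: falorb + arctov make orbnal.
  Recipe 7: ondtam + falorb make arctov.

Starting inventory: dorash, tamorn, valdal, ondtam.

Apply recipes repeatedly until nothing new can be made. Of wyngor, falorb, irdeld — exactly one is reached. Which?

wyngor

tamorn → arctov (Recipe 4).
arctov → orbnal (Recipe 5).
Using Recipe 1, orbnal and tamorn make tamtor.
Using Recipe 2, tamtor, dorash, and valdal make wyngor.
irdeld would need falorb and arctov (Recipe 3), but falorb is never obtained. No rule produces falorb, and it is not given.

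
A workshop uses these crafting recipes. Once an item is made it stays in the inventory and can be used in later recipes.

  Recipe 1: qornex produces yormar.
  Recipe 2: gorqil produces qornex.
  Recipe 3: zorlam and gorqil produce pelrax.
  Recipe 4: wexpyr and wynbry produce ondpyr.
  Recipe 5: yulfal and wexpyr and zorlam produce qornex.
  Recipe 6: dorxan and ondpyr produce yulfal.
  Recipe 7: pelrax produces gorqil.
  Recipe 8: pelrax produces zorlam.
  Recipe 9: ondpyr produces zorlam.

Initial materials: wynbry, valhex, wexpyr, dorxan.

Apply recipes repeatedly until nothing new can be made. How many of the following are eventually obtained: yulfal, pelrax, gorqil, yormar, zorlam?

3

wexpyr and wynbry → ondpyr (Recipe 4).
ondpyr → zorlam (Recipe 9).
Using Recipe 6, dorxan and ondpyr make yulfal.
Using Recipe 5, yulfal, wexpyr, and zorlam make qornex.
Using Recipe 1, qornex makes yormar.
yulfal: reached.
pelrax would need zorlam and gorqil (Recipe 3), but gorqil is never obtained.
gorqil would need pelrax (Recipe 7), but pelrax is never obtained.
yormar: reached.
zorlam: reached.
Reached: yulfal, yormar, and zorlam — 3 of the 5.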